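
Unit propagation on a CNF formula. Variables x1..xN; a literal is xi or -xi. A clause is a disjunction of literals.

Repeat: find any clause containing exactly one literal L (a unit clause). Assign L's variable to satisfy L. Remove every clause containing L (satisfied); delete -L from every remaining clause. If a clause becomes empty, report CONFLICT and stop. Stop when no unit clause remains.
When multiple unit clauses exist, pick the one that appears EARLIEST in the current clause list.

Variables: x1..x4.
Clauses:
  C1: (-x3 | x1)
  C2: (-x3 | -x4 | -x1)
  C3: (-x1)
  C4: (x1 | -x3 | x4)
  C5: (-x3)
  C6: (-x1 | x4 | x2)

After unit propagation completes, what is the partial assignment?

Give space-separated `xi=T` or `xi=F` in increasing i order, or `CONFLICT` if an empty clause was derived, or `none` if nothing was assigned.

Answer: x1=F x3=F

Derivation:
unit clause [-1] forces x1=F; simplify:
  drop 1 from [-3, 1] -> [-3]
  drop 1 from [1, -3, 4] -> [-3, 4]
  satisfied 3 clause(s); 3 remain; assigned so far: [1]
unit clause [-3] forces x3=F; simplify:
  satisfied 3 clause(s); 0 remain; assigned so far: [1, 3]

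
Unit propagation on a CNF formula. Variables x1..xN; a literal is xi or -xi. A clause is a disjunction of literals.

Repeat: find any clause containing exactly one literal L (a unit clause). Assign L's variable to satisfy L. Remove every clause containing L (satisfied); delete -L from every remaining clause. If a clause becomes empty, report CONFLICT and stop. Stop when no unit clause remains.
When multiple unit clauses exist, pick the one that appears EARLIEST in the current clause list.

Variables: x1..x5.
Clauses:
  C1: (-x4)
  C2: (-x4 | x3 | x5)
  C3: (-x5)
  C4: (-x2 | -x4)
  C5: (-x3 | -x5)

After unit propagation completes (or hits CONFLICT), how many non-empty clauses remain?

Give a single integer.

Answer: 0

Derivation:
unit clause [-4] forces x4=F; simplify:
  satisfied 3 clause(s); 2 remain; assigned so far: [4]
unit clause [-5] forces x5=F; simplify:
  satisfied 2 clause(s); 0 remain; assigned so far: [4, 5]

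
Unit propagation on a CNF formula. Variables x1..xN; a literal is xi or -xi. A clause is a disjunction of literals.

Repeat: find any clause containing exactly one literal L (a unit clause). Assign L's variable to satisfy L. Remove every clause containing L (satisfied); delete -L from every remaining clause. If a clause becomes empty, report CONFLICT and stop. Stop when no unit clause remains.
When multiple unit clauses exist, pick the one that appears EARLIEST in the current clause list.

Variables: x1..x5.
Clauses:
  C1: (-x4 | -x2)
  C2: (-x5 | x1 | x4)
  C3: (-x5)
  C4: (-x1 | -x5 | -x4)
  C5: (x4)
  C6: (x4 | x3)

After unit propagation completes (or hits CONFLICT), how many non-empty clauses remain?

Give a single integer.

Answer: 0

Derivation:
unit clause [-5] forces x5=F; simplify:
  satisfied 3 clause(s); 3 remain; assigned so far: [5]
unit clause [4] forces x4=T; simplify:
  drop -4 from [-4, -2] -> [-2]
  satisfied 2 clause(s); 1 remain; assigned so far: [4, 5]
unit clause [-2] forces x2=F; simplify:
  satisfied 1 clause(s); 0 remain; assigned so far: [2, 4, 5]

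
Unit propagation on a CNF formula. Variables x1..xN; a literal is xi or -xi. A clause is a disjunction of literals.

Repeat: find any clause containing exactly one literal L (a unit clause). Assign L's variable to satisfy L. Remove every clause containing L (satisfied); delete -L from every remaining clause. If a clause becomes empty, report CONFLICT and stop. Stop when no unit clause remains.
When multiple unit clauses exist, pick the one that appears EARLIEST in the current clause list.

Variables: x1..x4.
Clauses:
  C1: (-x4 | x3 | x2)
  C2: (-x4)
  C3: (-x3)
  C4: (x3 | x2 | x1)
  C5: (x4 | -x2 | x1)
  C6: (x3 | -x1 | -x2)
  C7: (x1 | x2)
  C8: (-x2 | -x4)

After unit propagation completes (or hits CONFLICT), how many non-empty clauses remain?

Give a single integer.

unit clause [-4] forces x4=F; simplify:
  drop 4 from [4, -2, 1] -> [-2, 1]
  satisfied 3 clause(s); 5 remain; assigned so far: [4]
unit clause [-3] forces x3=F; simplify:
  drop 3 from [3, 2, 1] -> [2, 1]
  drop 3 from [3, -1, -2] -> [-1, -2]
  satisfied 1 clause(s); 4 remain; assigned so far: [3, 4]

Answer: 4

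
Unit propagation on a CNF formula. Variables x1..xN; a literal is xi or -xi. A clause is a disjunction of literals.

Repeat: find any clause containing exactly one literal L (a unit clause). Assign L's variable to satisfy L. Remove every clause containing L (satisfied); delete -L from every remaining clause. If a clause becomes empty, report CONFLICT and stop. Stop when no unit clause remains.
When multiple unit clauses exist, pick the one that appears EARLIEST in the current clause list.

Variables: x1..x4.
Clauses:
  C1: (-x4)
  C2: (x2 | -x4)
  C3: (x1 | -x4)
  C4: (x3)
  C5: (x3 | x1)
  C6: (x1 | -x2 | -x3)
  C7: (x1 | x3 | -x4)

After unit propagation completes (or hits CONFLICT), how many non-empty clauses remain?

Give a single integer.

unit clause [-4] forces x4=F; simplify:
  satisfied 4 clause(s); 3 remain; assigned so far: [4]
unit clause [3] forces x3=T; simplify:
  drop -3 from [1, -2, -3] -> [1, -2]
  satisfied 2 clause(s); 1 remain; assigned so far: [3, 4]

Answer: 1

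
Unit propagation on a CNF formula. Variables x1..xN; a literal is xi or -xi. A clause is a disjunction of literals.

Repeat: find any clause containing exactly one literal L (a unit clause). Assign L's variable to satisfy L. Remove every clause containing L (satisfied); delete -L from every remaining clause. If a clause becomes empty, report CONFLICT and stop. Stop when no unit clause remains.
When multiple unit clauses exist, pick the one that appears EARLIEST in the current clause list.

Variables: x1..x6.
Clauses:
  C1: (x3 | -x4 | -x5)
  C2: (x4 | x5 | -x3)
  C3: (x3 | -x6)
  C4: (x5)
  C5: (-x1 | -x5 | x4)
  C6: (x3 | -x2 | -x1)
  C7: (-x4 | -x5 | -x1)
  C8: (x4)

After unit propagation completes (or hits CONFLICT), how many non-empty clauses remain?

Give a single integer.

Answer: 0

Derivation:
unit clause [5] forces x5=T; simplify:
  drop -5 from [3, -4, -5] -> [3, -4]
  drop -5 from [-1, -5, 4] -> [-1, 4]
  drop -5 from [-4, -5, -1] -> [-4, -1]
  satisfied 2 clause(s); 6 remain; assigned so far: [5]
unit clause [4] forces x4=T; simplify:
  drop -4 from [3, -4] -> [3]
  drop -4 from [-4, -1] -> [-1]
  satisfied 2 clause(s); 4 remain; assigned so far: [4, 5]
unit clause [3] forces x3=T; simplify:
  satisfied 3 clause(s); 1 remain; assigned so far: [3, 4, 5]
unit clause [-1] forces x1=F; simplify:
  satisfied 1 clause(s); 0 remain; assigned so far: [1, 3, 4, 5]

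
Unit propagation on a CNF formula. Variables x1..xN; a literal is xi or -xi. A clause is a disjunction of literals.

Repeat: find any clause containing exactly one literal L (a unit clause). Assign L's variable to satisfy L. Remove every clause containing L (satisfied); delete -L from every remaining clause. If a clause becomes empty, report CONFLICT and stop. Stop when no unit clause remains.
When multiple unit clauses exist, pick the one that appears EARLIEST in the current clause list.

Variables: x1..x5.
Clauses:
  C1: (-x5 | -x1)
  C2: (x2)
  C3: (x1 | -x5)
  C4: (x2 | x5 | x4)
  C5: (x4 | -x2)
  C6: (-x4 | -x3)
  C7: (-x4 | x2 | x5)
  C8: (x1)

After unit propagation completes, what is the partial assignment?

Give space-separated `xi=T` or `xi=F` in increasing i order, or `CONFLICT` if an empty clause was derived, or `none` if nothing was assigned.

unit clause [2] forces x2=T; simplify:
  drop -2 from [4, -2] -> [4]
  satisfied 3 clause(s); 5 remain; assigned so far: [2]
unit clause [4] forces x4=T; simplify:
  drop -4 from [-4, -3] -> [-3]
  satisfied 1 clause(s); 4 remain; assigned so far: [2, 4]
unit clause [-3] forces x3=F; simplify:
  satisfied 1 clause(s); 3 remain; assigned so far: [2, 3, 4]
unit clause [1] forces x1=T; simplify:
  drop -1 from [-5, -1] -> [-5]
  satisfied 2 clause(s); 1 remain; assigned so far: [1, 2, 3, 4]
unit clause [-5] forces x5=F; simplify:
  satisfied 1 clause(s); 0 remain; assigned so far: [1, 2, 3, 4, 5]

Answer: x1=T x2=T x3=F x4=T x5=F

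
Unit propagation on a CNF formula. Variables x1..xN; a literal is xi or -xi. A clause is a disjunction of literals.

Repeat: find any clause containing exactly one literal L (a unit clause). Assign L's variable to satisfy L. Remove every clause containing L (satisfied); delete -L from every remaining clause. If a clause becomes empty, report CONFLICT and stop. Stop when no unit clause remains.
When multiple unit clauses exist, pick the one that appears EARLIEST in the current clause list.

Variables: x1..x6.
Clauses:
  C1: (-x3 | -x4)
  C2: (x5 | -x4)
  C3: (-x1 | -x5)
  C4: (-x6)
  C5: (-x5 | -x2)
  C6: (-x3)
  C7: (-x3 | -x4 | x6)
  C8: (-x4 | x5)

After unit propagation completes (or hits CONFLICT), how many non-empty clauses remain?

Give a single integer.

Answer: 4

Derivation:
unit clause [-6] forces x6=F; simplify:
  drop 6 from [-3, -4, 6] -> [-3, -4]
  satisfied 1 clause(s); 7 remain; assigned so far: [6]
unit clause [-3] forces x3=F; simplify:
  satisfied 3 clause(s); 4 remain; assigned so far: [3, 6]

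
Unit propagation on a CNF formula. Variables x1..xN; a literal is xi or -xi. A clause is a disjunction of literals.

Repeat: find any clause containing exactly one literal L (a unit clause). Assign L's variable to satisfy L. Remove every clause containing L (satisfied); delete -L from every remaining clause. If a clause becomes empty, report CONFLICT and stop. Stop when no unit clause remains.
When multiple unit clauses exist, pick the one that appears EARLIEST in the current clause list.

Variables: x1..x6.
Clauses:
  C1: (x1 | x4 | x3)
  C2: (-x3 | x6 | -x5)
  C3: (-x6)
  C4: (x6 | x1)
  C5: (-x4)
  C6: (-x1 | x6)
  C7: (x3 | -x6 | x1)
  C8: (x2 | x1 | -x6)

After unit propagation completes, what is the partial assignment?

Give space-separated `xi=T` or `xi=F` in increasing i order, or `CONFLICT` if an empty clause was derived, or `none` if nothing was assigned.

Answer: CONFLICT

Derivation:
unit clause [-6] forces x6=F; simplify:
  drop 6 from [-3, 6, -5] -> [-3, -5]
  drop 6 from [6, 1] -> [1]
  drop 6 from [-1, 6] -> [-1]
  satisfied 3 clause(s); 5 remain; assigned so far: [6]
unit clause [1] forces x1=T; simplify:
  drop -1 from [-1] -> [] (empty!)
  satisfied 2 clause(s); 3 remain; assigned so far: [1, 6]
CONFLICT (empty clause)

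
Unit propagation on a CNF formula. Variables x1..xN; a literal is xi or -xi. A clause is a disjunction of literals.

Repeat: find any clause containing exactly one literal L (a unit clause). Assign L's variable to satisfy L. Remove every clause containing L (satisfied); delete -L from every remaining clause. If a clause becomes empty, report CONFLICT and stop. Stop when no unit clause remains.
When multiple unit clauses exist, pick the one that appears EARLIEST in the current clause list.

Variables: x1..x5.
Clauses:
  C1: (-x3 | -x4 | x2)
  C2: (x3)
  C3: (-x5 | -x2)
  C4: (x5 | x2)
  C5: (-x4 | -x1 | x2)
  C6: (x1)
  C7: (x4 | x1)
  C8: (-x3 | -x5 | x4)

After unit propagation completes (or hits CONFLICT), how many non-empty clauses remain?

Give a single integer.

Answer: 5

Derivation:
unit clause [3] forces x3=T; simplify:
  drop -3 from [-3, -4, 2] -> [-4, 2]
  drop -3 from [-3, -5, 4] -> [-5, 4]
  satisfied 1 clause(s); 7 remain; assigned so far: [3]
unit clause [1] forces x1=T; simplify:
  drop -1 from [-4, -1, 2] -> [-4, 2]
  satisfied 2 clause(s); 5 remain; assigned so far: [1, 3]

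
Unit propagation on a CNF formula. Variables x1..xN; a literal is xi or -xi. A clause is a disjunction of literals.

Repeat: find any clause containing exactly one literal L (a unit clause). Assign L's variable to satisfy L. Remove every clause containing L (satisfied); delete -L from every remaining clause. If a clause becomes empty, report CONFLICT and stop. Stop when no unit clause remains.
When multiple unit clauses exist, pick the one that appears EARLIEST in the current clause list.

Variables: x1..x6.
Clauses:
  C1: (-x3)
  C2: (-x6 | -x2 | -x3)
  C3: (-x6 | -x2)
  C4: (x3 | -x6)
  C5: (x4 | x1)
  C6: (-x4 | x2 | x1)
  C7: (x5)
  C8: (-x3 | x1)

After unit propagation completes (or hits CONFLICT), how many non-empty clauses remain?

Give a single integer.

unit clause [-3] forces x3=F; simplify:
  drop 3 from [3, -6] -> [-6]
  satisfied 3 clause(s); 5 remain; assigned so far: [3]
unit clause [-6] forces x6=F; simplify:
  satisfied 2 clause(s); 3 remain; assigned so far: [3, 6]
unit clause [5] forces x5=T; simplify:
  satisfied 1 clause(s); 2 remain; assigned so far: [3, 5, 6]

Answer: 2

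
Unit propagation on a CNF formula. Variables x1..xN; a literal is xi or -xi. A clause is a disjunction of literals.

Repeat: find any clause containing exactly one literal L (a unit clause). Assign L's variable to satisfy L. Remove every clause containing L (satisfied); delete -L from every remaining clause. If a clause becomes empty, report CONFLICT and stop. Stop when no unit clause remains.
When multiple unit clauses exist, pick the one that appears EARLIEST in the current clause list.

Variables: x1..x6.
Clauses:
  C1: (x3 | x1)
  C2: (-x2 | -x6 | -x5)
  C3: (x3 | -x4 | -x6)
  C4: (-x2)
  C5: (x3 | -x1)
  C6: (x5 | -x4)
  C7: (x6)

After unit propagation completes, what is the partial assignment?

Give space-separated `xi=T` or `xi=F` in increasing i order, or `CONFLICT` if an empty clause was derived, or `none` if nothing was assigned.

Answer: x2=F x6=T

Derivation:
unit clause [-2] forces x2=F; simplify:
  satisfied 2 clause(s); 5 remain; assigned so far: [2]
unit clause [6] forces x6=T; simplify:
  drop -6 from [3, -4, -6] -> [3, -4]
  satisfied 1 clause(s); 4 remain; assigned so far: [2, 6]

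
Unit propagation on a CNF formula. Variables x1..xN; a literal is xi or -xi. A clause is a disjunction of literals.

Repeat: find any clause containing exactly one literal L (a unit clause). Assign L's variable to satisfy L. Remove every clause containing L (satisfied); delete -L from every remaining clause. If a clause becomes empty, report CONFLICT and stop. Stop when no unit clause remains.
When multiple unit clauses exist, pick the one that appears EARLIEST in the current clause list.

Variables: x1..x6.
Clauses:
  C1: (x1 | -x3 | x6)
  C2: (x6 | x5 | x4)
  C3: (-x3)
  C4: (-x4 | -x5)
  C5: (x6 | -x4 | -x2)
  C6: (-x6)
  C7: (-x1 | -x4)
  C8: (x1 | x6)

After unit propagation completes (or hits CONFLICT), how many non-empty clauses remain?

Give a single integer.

Answer: 0

Derivation:
unit clause [-3] forces x3=F; simplify:
  satisfied 2 clause(s); 6 remain; assigned so far: [3]
unit clause [-6] forces x6=F; simplify:
  drop 6 from [6, 5, 4] -> [5, 4]
  drop 6 from [6, -4, -2] -> [-4, -2]
  drop 6 from [1, 6] -> [1]
  satisfied 1 clause(s); 5 remain; assigned so far: [3, 6]
unit clause [1] forces x1=T; simplify:
  drop -1 from [-1, -4] -> [-4]
  satisfied 1 clause(s); 4 remain; assigned so far: [1, 3, 6]
unit clause [-4] forces x4=F; simplify:
  drop 4 from [5, 4] -> [5]
  satisfied 3 clause(s); 1 remain; assigned so far: [1, 3, 4, 6]
unit clause [5] forces x5=T; simplify:
  satisfied 1 clause(s); 0 remain; assigned so far: [1, 3, 4, 5, 6]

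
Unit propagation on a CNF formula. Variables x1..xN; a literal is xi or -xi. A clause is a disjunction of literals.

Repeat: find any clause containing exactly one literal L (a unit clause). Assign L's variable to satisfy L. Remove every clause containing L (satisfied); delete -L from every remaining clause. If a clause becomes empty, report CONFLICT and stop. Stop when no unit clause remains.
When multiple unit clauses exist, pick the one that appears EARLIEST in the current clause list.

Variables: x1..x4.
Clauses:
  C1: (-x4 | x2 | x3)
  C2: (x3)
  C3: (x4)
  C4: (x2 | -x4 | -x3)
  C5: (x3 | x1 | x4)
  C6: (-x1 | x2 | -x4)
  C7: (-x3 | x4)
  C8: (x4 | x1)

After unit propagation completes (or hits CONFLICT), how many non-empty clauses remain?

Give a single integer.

unit clause [3] forces x3=T; simplify:
  drop -3 from [2, -4, -3] -> [2, -4]
  drop -3 from [-3, 4] -> [4]
  satisfied 3 clause(s); 5 remain; assigned so far: [3]
unit clause [4] forces x4=T; simplify:
  drop -4 from [2, -4] -> [2]
  drop -4 from [-1, 2, -4] -> [-1, 2]
  satisfied 3 clause(s); 2 remain; assigned so far: [3, 4]
unit clause [2] forces x2=T; simplify:
  satisfied 2 clause(s); 0 remain; assigned so far: [2, 3, 4]

Answer: 0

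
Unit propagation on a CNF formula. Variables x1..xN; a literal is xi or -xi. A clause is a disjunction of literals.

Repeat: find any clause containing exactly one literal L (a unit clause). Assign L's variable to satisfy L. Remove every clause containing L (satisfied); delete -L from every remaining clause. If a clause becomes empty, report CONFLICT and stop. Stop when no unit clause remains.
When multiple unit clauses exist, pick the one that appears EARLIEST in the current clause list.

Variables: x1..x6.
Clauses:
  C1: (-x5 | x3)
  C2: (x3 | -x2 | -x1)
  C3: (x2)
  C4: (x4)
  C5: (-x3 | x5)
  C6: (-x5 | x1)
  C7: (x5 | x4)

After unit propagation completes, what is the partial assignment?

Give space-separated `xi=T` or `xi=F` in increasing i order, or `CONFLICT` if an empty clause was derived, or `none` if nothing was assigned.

unit clause [2] forces x2=T; simplify:
  drop -2 from [3, -2, -1] -> [3, -1]
  satisfied 1 clause(s); 6 remain; assigned so far: [2]
unit clause [4] forces x4=T; simplify:
  satisfied 2 clause(s); 4 remain; assigned so far: [2, 4]

Answer: x2=T x4=T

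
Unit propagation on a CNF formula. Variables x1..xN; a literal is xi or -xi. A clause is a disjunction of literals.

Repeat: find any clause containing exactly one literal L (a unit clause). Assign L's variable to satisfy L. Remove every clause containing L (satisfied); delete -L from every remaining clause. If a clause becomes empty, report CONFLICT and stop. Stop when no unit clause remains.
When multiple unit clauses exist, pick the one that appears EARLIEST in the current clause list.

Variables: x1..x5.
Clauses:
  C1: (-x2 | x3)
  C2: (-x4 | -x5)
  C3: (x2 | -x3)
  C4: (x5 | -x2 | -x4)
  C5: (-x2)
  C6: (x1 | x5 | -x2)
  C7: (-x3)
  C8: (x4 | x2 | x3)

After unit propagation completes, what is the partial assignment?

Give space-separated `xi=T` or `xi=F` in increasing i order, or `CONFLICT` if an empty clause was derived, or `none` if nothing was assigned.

Answer: x2=F x3=F x4=T x5=F

Derivation:
unit clause [-2] forces x2=F; simplify:
  drop 2 from [2, -3] -> [-3]
  drop 2 from [4, 2, 3] -> [4, 3]
  satisfied 4 clause(s); 4 remain; assigned so far: [2]
unit clause [-3] forces x3=F; simplify:
  drop 3 from [4, 3] -> [4]
  satisfied 2 clause(s); 2 remain; assigned so far: [2, 3]
unit clause [4] forces x4=T; simplify:
  drop -4 from [-4, -5] -> [-5]
  satisfied 1 clause(s); 1 remain; assigned so far: [2, 3, 4]
unit clause [-5] forces x5=F; simplify:
  satisfied 1 clause(s); 0 remain; assigned so far: [2, 3, 4, 5]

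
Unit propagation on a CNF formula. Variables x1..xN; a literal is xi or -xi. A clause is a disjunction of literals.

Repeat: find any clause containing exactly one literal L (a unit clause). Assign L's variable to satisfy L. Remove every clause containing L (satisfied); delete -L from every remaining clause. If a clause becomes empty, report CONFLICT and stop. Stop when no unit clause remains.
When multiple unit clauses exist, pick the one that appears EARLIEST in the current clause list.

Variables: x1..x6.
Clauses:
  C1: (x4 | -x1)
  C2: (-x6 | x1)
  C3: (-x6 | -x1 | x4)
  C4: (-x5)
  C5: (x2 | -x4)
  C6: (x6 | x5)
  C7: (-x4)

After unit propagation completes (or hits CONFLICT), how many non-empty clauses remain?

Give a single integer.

Answer: 1

Derivation:
unit clause [-5] forces x5=F; simplify:
  drop 5 from [6, 5] -> [6]
  satisfied 1 clause(s); 6 remain; assigned so far: [5]
unit clause [6] forces x6=T; simplify:
  drop -6 from [-6, 1] -> [1]
  drop -6 from [-6, -1, 4] -> [-1, 4]
  satisfied 1 clause(s); 5 remain; assigned so far: [5, 6]
unit clause [1] forces x1=T; simplify:
  drop -1 from [4, -1] -> [4]
  drop -1 from [-1, 4] -> [4]
  satisfied 1 clause(s); 4 remain; assigned so far: [1, 5, 6]
unit clause [4] forces x4=T; simplify:
  drop -4 from [2, -4] -> [2]
  drop -4 from [-4] -> [] (empty!)
  satisfied 2 clause(s); 2 remain; assigned so far: [1, 4, 5, 6]
CONFLICT (empty clause)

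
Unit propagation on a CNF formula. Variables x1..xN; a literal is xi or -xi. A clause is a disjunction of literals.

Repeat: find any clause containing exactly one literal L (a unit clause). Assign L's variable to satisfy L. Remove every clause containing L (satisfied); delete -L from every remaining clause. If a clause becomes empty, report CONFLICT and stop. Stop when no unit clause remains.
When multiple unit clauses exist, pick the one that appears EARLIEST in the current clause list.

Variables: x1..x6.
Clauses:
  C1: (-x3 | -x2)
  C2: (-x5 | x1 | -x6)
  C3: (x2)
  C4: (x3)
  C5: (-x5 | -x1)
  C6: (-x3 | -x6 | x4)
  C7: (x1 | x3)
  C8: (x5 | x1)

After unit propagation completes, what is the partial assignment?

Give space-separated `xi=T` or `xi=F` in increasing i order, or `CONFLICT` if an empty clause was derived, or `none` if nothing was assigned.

unit clause [2] forces x2=T; simplify:
  drop -2 from [-3, -2] -> [-3]
  satisfied 1 clause(s); 7 remain; assigned so far: [2]
unit clause [-3] forces x3=F; simplify:
  drop 3 from [3] -> [] (empty!)
  drop 3 from [1, 3] -> [1]
  satisfied 2 clause(s); 5 remain; assigned so far: [2, 3]
CONFLICT (empty clause)

Answer: CONFLICT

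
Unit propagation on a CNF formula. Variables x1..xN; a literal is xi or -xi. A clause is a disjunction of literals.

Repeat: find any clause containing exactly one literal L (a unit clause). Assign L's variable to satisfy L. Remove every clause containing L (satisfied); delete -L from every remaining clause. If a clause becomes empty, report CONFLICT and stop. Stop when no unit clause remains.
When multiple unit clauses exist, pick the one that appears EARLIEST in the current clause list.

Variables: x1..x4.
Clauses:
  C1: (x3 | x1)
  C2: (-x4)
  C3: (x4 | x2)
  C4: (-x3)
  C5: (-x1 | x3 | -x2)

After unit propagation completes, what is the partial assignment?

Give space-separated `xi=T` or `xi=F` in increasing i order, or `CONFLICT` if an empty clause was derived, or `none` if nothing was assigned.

unit clause [-4] forces x4=F; simplify:
  drop 4 from [4, 2] -> [2]
  satisfied 1 clause(s); 4 remain; assigned so far: [4]
unit clause [2] forces x2=T; simplify:
  drop -2 from [-1, 3, -2] -> [-1, 3]
  satisfied 1 clause(s); 3 remain; assigned so far: [2, 4]
unit clause [-3] forces x3=F; simplify:
  drop 3 from [3, 1] -> [1]
  drop 3 from [-1, 3] -> [-1]
  satisfied 1 clause(s); 2 remain; assigned so far: [2, 3, 4]
unit clause [1] forces x1=T; simplify:
  drop -1 from [-1] -> [] (empty!)
  satisfied 1 clause(s); 1 remain; assigned so far: [1, 2, 3, 4]
CONFLICT (empty clause)

Answer: CONFLICT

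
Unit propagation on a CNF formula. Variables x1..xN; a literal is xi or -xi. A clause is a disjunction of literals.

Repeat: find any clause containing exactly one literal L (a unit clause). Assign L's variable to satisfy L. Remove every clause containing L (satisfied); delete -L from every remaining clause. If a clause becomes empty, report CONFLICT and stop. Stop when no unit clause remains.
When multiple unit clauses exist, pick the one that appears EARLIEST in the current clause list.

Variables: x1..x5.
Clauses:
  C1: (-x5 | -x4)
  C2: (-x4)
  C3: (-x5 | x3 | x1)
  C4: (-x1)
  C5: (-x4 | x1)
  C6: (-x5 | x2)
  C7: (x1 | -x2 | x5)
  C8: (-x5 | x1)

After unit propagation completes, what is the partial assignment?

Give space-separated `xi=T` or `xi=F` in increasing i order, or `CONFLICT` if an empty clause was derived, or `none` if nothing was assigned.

unit clause [-4] forces x4=F; simplify:
  satisfied 3 clause(s); 5 remain; assigned so far: [4]
unit clause [-1] forces x1=F; simplify:
  drop 1 from [-5, 3, 1] -> [-5, 3]
  drop 1 from [1, -2, 5] -> [-2, 5]
  drop 1 from [-5, 1] -> [-5]
  satisfied 1 clause(s); 4 remain; assigned so far: [1, 4]
unit clause [-5] forces x5=F; simplify:
  drop 5 from [-2, 5] -> [-2]
  satisfied 3 clause(s); 1 remain; assigned so far: [1, 4, 5]
unit clause [-2] forces x2=F; simplify:
  satisfied 1 clause(s); 0 remain; assigned so far: [1, 2, 4, 5]

Answer: x1=F x2=F x4=F x5=F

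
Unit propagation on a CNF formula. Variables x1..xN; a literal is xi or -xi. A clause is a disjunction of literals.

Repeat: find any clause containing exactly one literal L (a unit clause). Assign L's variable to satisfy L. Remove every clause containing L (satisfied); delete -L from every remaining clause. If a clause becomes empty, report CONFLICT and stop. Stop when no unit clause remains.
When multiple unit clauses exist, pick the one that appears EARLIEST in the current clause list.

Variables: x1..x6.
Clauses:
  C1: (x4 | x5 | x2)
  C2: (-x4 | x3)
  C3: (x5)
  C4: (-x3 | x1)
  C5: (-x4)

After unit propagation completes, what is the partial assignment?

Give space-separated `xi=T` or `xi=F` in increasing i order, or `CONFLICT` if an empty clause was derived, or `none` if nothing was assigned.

unit clause [5] forces x5=T; simplify:
  satisfied 2 clause(s); 3 remain; assigned so far: [5]
unit clause [-4] forces x4=F; simplify:
  satisfied 2 clause(s); 1 remain; assigned so far: [4, 5]

Answer: x4=F x5=T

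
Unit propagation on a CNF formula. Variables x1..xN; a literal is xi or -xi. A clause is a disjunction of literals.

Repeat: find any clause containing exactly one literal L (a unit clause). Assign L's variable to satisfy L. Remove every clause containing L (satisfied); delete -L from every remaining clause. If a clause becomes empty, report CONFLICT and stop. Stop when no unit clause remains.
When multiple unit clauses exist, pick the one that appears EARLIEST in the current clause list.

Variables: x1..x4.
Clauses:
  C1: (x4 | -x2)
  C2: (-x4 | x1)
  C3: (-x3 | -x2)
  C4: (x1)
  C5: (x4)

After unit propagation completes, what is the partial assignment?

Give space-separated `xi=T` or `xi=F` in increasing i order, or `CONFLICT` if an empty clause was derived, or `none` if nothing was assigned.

Answer: x1=T x4=T

Derivation:
unit clause [1] forces x1=T; simplify:
  satisfied 2 clause(s); 3 remain; assigned so far: [1]
unit clause [4] forces x4=T; simplify:
  satisfied 2 clause(s); 1 remain; assigned so far: [1, 4]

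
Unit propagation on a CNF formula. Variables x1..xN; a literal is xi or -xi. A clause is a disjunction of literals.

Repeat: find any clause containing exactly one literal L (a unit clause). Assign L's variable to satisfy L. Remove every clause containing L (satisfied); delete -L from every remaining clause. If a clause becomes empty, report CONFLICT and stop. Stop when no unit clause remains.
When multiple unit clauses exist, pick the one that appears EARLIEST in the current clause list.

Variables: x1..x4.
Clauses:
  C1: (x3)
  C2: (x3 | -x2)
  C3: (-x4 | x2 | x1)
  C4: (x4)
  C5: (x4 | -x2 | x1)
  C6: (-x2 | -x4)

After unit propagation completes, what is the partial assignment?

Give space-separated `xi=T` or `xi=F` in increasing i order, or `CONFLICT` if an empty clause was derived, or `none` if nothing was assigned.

Answer: x1=T x2=F x3=T x4=T

Derivation:
unit clause [3] forces x3=T; simplify:
  satisfied 2 clause(s); 4 remain; assigned so far: [3]
unit clause [4] forces x4=T; simplify:
  drop -4 from [-4, 2, 1] -> [2, 1]
  drop -4 from [-2, -4] -> [-2]
  satisfied 2 clause(s); 2 remain; assigned so far: [3, 4]
unit clause [-2] forces x2=F; simplify:
  drop 2 from [2, 1] -> [1]
  satisfied 1 clause(s); 1 remain; assigned so far: [2, 3, 4]
unit clause [1] forces x1=T; simplify:
  satisfied 1 clause(s); 0 remain; assigned so far: [1, 2, 3, 4]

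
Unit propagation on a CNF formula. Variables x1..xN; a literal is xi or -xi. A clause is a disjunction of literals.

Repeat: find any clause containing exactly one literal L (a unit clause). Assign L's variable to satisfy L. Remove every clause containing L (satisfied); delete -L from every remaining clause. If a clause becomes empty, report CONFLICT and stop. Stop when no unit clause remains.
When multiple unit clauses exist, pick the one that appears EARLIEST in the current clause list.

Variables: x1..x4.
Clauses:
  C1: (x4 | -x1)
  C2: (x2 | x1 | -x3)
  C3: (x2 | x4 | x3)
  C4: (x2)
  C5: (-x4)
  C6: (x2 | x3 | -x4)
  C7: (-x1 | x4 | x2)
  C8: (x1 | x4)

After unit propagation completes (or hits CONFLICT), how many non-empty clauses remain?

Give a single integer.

unit clause [2] forces x2=T; simplify:
  satisfied 5 clause(s); 3 remain; assigned so far: [2]
unit clause [-4] forces x4=F; simplify:
  drop 4 from [4, -1] -> [-1]
  drop 4 from [1, 4] -> [1]
  satisfied 1 clause(s); 2 remain; assigned so far: [2, 4]
unit clause [-1] forces x1=F; simplify:
  drop 1 from [1] -> [] (empty!)
  satisfied 1 clause(s); 1 remain; assigned so far: [1, 2, 4]
CONFLICT (empty clause)

Answer: 0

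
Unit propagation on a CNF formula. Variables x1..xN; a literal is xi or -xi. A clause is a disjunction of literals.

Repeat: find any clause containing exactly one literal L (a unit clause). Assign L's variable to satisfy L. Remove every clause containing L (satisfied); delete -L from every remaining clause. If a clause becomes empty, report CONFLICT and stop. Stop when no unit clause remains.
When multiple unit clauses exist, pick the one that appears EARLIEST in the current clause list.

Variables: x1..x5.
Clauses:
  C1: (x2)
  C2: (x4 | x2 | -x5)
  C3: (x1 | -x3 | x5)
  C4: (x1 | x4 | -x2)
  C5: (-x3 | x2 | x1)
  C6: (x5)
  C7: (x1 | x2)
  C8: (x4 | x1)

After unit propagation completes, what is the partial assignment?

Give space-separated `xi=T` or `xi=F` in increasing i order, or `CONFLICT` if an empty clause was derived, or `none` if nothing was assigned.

unit clause [2] forces x2=T; simplify:
  drop -2 from [1, 4, -2] -> [1, 4]
  satisfied 4 clause(s); 4 remain; assigned so far: [2]
unit clause [5] forces x5=T; simplify:
  satisfied 2 clause(s); 2 remain; assigned so far: [2, 5]

Answer: x2=T x5=T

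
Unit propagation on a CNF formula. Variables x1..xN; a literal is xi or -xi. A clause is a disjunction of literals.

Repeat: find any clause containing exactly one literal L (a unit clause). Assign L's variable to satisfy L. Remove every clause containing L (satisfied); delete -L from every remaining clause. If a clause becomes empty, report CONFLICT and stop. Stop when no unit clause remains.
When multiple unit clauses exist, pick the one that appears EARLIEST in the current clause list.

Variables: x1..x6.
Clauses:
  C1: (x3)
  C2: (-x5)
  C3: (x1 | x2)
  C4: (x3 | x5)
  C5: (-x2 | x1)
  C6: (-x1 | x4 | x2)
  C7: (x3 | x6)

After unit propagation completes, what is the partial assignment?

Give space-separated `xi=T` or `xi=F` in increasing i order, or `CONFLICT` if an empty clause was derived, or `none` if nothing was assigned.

unit clause [3] forces x3=T; simplify:
  satisfied 3 clause(s); 4 remain; assigned so far: [3]
unit clause [-5] forces x5=F; simplify:
  satisfied 1 clause(s); 3 remain; assigned so far: [3, 5]

Answer: x3=T x5=F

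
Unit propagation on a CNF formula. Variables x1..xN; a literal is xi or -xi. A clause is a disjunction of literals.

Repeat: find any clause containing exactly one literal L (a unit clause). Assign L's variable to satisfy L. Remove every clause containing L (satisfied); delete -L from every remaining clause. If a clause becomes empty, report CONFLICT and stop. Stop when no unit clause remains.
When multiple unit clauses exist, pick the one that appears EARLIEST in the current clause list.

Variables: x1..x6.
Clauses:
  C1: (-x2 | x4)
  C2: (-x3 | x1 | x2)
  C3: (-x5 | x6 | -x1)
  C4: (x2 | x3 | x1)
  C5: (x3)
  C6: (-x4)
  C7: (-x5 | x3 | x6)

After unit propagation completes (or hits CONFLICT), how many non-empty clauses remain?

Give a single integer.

unit clause [3] forces x3=T; simplify:
  drop -3 from [-3, 1, 2] -> [1, 2]
  satisfied 3 clause(s); 4 remain; assigned so far: [3]
unit clause [-4] forces x4=F; simplify:
  drop 4 from [-2, 4] -> [-2]
  satisfied 1 clause(s); 3 remain; assigned so far: [3, 4]
unit clause [-2] forces x2=F; simplify:
  drop 2 from [1, 2] -> [1]
  satisfied 1 clause(s); 2 remain; assigned so far: [2, 3, 4]
unit clause [1] forces x1=T; simplify:
  drop -1 from [-5, 6, -1] -> [-5, 6]
  satisfied 1 clause(s); 1 remain; assigned so far: [1, 2, 3, 4]

Answer: 1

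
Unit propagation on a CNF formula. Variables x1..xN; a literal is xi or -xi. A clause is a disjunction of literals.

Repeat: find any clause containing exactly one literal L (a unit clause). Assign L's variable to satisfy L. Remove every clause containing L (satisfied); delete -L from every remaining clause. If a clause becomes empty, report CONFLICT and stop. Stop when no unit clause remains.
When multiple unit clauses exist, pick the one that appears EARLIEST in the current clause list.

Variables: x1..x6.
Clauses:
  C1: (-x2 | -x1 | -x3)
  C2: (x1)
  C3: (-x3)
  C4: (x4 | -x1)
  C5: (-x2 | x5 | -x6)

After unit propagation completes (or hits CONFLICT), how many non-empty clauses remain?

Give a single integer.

unit clause [1] forces x1=T; simplify:
  drop -1 from [-2, -1, -3] -> [-2, -3]
  drop -1 from [4, -1] -> [4]
  satisfied 1 clause(s); 4 remain; assigned so far: [1]
unit clause [-3] forces x3=F; simplify:
  satisfied 2 clause(s); 2 remain; assigned so far: [1, 3]
unit clause [4] forces x4=T; simplify:
  satisfied 1 clause(s); 1 remain; assigned so far: [1, 3, 4]

Answer: 1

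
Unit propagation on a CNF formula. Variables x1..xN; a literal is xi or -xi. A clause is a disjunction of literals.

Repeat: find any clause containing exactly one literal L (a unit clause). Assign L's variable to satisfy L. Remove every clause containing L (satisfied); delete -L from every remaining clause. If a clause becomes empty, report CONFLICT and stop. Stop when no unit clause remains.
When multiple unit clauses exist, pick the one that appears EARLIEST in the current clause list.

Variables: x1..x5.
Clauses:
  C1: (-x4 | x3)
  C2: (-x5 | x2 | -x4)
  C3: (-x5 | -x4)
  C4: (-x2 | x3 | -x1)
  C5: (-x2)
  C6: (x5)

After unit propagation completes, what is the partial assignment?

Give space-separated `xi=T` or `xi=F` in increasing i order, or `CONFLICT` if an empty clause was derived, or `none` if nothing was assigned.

unit clause [-2] forces x2=F; simplify:
  drop 2 from [-5, 2, -4] -> [-5, -4]
  satisfied 2 clause(s); 4 remain; assigned so far: [2]
unit clause [5] forces x5=T; simplify:
  drop -5 from [-5, -4] -> [-4]
  drop -5 from [-5, -4] -> [-4]
  satisfied 1 clause(s); 3 remain; assigned so far: [2, 5]
unit clause [-4] forces x4=F; simplify:
  satisfied 3 clause(s); 0 remain; assigned so far: [2, 4, 5]

Answer: x2=F x4=F x5=T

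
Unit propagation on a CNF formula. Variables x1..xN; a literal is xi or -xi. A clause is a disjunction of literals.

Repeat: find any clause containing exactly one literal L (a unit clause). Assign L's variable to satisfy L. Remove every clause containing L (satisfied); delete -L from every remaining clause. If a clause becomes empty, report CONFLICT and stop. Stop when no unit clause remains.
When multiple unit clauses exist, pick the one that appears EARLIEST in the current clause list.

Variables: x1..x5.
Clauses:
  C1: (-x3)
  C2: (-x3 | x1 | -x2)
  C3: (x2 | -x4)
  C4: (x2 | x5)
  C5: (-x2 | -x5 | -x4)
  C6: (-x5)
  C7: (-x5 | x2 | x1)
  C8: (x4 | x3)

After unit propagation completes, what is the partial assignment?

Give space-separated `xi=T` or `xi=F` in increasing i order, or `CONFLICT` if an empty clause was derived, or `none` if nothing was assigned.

Answer: x2=T x3=F x4=T x5=F

Derivation:
unit clause [-3] forces x3=F; simplify:
  drop 3 from [4, 3] -> [4]
  satisfied 2 clause(s); 6 remain; assigned so far: [3]
unit clause [-5] forces x5=F; simplify:
  drop 5 from [2, 5] -> [2]
  satisfied 3 clause(s); 3 remain; assigned so far: [3, 5]
unit clause [2] forces x2=T; simplify:
  satisfied 2 clause(s); 1 remain; assigned so far: [2, 3, 5]
unit clause [4] forces x4=T; simplify:
  satisfied 1 clause(s); 0 remain; assigned so far: [2, 3, 4, 5]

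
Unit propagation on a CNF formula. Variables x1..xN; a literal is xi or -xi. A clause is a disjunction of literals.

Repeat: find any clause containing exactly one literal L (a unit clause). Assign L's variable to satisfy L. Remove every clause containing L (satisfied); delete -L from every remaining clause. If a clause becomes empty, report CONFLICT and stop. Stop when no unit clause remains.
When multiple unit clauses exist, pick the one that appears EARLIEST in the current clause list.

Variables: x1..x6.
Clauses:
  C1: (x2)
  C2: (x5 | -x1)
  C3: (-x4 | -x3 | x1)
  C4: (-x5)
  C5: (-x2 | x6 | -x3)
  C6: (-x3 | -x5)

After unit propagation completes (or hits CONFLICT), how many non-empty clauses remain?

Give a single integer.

unit clause [2] forces x2=T; simplify:
  drop -2 from [-2, 6, -3] -> [6, -3]
  satisfied 1 clause(s); 5 remain; assigned so far: [2]
unit clause [-5] forces x5=F; simplify:
  drop 5 from [5, -1] -> [-1]
  satisfied 2 clause(s); 3 remain; assigned so far: [2, 5]
unit clause [-1] forces x1=F; simplify:
  drop 1 from [-4, -3, 1] -> [-4, -3]
  satisfied 1 clause(s); 2 remain; assigned so far: [1, 2, 5]

Answer: 2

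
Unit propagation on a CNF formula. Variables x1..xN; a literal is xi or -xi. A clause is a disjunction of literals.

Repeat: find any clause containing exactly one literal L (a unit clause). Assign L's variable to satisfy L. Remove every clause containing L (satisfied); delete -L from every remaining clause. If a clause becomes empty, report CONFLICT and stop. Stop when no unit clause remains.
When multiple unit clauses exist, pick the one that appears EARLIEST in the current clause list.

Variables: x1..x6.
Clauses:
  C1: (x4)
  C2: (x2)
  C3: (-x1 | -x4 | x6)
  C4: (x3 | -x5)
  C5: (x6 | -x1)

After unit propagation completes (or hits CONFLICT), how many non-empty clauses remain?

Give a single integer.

unit clause [4] forces x4=T; simplify:
  drop -4 from [-1, -4, 6] -> [-1, 6]
  satisfied 1 clause(s); 4 remain; assigned so far: [4]
unit clause [2] forces x2=T; simplify:
  satisfied 1 clause(s); 3 remain; assigned so far: [2, 4]

Answer: 3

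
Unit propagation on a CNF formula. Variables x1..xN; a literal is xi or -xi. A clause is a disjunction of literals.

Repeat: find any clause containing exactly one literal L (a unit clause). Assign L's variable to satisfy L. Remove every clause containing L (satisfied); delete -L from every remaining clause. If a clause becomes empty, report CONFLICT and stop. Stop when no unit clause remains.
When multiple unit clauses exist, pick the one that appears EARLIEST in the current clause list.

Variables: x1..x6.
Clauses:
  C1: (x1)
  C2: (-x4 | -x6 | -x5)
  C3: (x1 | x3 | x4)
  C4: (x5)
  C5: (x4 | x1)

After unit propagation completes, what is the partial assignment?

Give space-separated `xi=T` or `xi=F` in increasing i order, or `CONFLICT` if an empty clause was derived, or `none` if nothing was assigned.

unit clause [1] forces x1=T; simplify:
  satisfied 3 clause(s); 2 remain; assigned so far: [1]
unit clause [5] forces x5=T; simplify:
  drop -5 from [-4, -6, -5] -> [-4, -6]
  satisfied 1 clause(s); 1 remain; assigned so far: [1, 5]

Answer: x1=T x5=T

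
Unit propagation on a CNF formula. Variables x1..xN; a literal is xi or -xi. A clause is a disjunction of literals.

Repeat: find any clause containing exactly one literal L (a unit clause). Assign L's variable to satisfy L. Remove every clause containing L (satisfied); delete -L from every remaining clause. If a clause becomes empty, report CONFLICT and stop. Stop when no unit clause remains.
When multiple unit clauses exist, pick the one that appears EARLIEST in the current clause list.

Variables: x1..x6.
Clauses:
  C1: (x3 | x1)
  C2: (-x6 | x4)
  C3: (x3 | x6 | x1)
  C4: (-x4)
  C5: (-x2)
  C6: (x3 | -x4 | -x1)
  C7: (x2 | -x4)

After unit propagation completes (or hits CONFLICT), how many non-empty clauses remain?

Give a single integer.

Answer: 2

Derivation:
unit clause [-4] forces x4=F; simplify:
  drop 4 from [-6, 4] -> [-6]
  satisfied 3 clause(s); 4 remain; assigned so far: [4]
unit clause [-6] forces x6=F; simplify:
  drop 6 from [3, 6, 1] -> [3, 1]
  satisfied 1 clause(s); 3 remain; assigned so far: [4, 6]
unit clause [-2] forces x2=F; simplify:
  satisfied 1 clause(s); 2 remain; assigned so far: [2, 4, 6]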